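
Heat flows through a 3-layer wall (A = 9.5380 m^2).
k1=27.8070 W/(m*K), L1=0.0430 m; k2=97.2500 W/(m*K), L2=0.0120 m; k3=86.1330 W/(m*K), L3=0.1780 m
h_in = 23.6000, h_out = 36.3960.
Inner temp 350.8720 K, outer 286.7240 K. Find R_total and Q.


R_conv_in = 1/(23.6000*9.5380) = 0.0044
R_1 = 0.0430/(27.8070*9.5380) = 0.0002
R_2 = 0.0120/(97.2500*9.5380) = 1.2937e-05
R_3 = 0.1780/(86.1330*9.5380) = 0.0002
R_conv_out = 1/(36.3960*9.5380) = 0.0029
R_total = 0.0077 K/W
Q = 64.1480 / 0.0077 = 8314.8137 W

R_total = 0.0077 K/W, Q = 8314.8137 W


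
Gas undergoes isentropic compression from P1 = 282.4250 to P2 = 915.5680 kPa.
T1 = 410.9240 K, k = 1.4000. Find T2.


(k-1)/k = 0.2857
(P2/P1)^exp = 1.3994
T2 = 410.9240 * 1.3994 = 575.0436 K

575.0436 K


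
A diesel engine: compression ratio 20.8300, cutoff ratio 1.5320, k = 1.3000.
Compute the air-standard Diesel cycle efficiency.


r^(k-1) = 2.4866
rc^k = 1.7412
eta = 0.5690 = 56.9032%

56.9032%


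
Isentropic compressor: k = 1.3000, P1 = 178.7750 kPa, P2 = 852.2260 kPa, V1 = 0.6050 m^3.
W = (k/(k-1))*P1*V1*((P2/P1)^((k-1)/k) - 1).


(k-1)/k = 0.2308
(P2/P1)^exp = 1.4339
W = 4.3333 * 178.7750 * 0.6050 * (1.4339 - 1) = 203.3638 kJ

203.3638 kJ


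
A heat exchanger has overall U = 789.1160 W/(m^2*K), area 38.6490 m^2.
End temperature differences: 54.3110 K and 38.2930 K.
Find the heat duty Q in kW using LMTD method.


LMTD = 45.8365 K
Q = 789.1160 * 38.6490 * 45.8365 = 1397945.8012 W = 1397.9458 kW

1397.9458 kW


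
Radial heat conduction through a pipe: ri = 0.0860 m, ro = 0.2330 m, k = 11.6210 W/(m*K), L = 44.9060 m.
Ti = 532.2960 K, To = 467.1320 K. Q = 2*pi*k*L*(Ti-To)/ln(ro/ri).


dT = 65.1640 K
ln(ro/ri) = 0.9967
Q = 2*pi*11.6210*44.9060*65.1640 / 0.9967 = 214375.3623 W

214375.3623 W


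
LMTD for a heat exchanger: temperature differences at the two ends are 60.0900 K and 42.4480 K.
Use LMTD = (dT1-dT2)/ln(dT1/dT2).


dT1/dT2 = 1.4156
ln(dT1/dT2) = 0.3476
LMTD = 17.6420 / 0.3476 = 50.7590 K

50.7590 K


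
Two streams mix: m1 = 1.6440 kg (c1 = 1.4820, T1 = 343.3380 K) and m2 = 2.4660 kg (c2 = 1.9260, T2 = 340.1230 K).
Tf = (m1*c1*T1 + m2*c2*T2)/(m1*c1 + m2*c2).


num = 2451.9311
den = 7.1859
Tf = 341.2131 K

341.2131 K


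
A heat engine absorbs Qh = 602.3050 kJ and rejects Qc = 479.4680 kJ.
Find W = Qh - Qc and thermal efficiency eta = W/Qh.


W = 602.3050 - 479.4680 = 122.8370 kJ
eta = 122.8370 / 602.3050 = 0.2039 = 20.3945%

W = 122.8370 kJ, eta = 20.3945%


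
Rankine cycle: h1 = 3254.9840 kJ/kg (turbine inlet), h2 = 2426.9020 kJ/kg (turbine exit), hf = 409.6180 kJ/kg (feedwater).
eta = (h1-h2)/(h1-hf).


W = 828.0820 kJ/kg
Q_in = 2845.3660 kJ/kg
eta = 0.2910 = 29.1028%

eta = 29.1028%


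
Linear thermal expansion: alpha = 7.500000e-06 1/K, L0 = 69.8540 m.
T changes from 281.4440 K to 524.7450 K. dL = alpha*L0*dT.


dT = 243.3010 K
dL = 7.500000e-06 * 69.8540 * 243.3010 = 0.127467 m
L_final = 69.981467 m

dL = 0.127467 m


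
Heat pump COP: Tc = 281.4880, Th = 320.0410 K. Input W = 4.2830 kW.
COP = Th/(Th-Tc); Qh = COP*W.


COP = 320.0410 / 38.5530 = 8.3013
Qh = 8.3013 * 4.2830 = 35.5546 kW

COP = 8.3013, Qh = 35.5546 kW


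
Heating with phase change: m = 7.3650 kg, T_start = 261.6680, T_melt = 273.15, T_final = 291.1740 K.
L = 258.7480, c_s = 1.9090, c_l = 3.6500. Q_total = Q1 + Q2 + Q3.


Q1 (sensible, solid) = 7.3650 * 1.9090 * 11.4820 = 161.4345 kJ
Q2 (latent) = 7.3650 * 258.7480 = 1905.6790 kJ
Q3 (sensible, liquid) = 7.3650 * 3.6500 * 18.0240 = 484.5257 kJ
Q_total = 2551.6391 kJ

2551.6391 kJ


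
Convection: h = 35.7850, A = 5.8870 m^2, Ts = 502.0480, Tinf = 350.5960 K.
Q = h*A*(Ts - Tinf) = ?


dT = 151.4520 K
Q = 35.7850 * 5.8870 * 151.4520 = 31905.8317 W

31905.8317 W


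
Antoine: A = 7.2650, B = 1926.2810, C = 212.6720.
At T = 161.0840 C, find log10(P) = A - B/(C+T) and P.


C+T = 373.7560
B/(C+T) = 5.1538
log10(P) = 7.2650 - 5.1538 = 2.1112
P = 10^2.1112 = 129.1676 mmHg

129.1676 mmHg


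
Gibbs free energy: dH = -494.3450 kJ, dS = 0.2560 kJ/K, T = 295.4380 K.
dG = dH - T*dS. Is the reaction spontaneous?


T*dS = 295.4380 * 0.2560 = 75.6321 kJ
dG = -494.3450 - 75.6321 = -569.9771 kJ (spontaneous)

dG = -569.9771 kJ, spontaneous


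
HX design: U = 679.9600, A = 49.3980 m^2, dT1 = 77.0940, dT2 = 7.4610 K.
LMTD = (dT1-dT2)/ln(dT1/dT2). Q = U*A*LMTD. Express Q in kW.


LMTD = 29.8171 K
Q = 679.9600 * 49.3980 * 29.8171 = 1001517.3161 W = 1001.5173 kW

1001.5173 kW


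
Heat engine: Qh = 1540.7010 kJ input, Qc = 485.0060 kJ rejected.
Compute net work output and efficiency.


W = 1540.7010 - 485.0060 = 1055.6950 kJ
eta = 1055.6950 / 1540.7010 = 0.6852 = 68.5204%

W = 1055.6950 kJ, eta = 68.5204%


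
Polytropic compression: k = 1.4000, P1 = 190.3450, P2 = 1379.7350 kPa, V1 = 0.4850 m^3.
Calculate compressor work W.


(k-1)/k = 0.2857
(P2/P1)^exp = 1.7611
W = 3.5000 * 190.3450 * 0.4850 * (1.7611 - 1) = 245.9233 kJ

245.9233 kJ


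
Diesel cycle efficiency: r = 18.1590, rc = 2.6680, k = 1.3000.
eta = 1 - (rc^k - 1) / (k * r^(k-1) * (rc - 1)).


r^(k-1) = 2.3863
rc^k = 3.5813
eta = 0.5011 = 50.1147%

50.1147%


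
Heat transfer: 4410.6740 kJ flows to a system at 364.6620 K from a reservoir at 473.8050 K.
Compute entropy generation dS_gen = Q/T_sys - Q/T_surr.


dS_sys = 4410.6740/364.6620 = 12.0952 kJ/K
dS_surr = -4410.6740/473.8050 = -9.3090 kJ/K
dS_gen = 12.0952 - 9.3090 = 2.7862 kJ/K (irreversible)

dS_gen = 2.7862 kJ/K, irreversible


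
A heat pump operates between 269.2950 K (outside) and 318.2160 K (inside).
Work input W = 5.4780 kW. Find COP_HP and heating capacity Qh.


COP = 318.2160 / 48.9210 = 6.5047
Qh = 6.5047 * 5.4780 = 35.6327 kW

COP = 6.5047, Qh = 35.6327 kW


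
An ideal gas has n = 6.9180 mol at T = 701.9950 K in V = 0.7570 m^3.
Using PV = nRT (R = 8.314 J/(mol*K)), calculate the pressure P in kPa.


P = nRT/V = 6.9180 * 8.314 * 701.9950 / 0.7570
= 40376.1213 / 0.7570 = 53337.0163 Pa = 53.3370 kPa

53.3370 kPa


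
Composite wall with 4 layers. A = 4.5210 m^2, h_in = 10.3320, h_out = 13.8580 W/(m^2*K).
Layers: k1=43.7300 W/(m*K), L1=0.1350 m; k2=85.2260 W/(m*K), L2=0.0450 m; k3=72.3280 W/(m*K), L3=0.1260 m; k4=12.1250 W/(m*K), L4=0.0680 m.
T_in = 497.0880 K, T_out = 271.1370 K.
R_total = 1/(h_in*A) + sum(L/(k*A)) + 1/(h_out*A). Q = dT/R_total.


R_conv_in = 1/(10.3320*4.5210) = 0.0214
R_1 = 0.1350/(43.7300*4.5210) = 0.0007
R_2 = 0.0450/(85.2260*4.5210) = 0.0001
R_3 = 0.1260/(72.3280*4.5210) = 0.0004
R_4 = 0.0680/(12.1250*4.5210) = 0.0012
R_conv_out = 1/(13.8580*4.5210) = 0.0160
R_total = 0.0398 K/W
Q = 225.9510 / 0.0398 = 5677.8925 W

R_total = 0.0398 K/W, Q = 5677.8925 W


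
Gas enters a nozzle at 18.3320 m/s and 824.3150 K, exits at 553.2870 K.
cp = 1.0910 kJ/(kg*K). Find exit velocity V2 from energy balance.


dT = 271.0280 K
2*cp*1000*dT = 591383.0960
V1^2 = 336.0622
V2 = sqrt(591719.1582) = 769.2328 m/s

769.2328 m/s


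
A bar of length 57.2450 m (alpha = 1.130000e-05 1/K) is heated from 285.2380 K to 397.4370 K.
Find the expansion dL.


dT = 112.1990 K
dL = 1.130000e-05 * 57.2450 * 112.1990 = 0.072578 m
L_final = 57.317578 m

dL = 0.072578 m


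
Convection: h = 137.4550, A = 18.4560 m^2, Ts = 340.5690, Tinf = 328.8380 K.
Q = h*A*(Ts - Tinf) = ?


dT = 11.7310 K
Q = 137.4550 * 18.4560 * 11.7310 = 29760.0159 W

29760.0159 W


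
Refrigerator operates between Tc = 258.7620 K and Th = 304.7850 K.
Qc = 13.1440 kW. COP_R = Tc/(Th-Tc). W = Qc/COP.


COP = 258.7620 / 46.0230 = 5.6224
W = 13.1440 / 5.6224 = 2.3378 kW

COP = 5.6224, W = 2.3378 kW


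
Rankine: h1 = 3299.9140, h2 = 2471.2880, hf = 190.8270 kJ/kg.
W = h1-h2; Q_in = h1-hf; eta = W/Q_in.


W = 828.6260 kJ/kg
Q_in = 3109.0870 kJ/kg
eta = 0.2665 = 26.6517%

eta = 26.6517%


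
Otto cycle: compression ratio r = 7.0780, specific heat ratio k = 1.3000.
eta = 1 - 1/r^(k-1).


r^(k-1) = 1.7988
eta = 1 - 1/1.7988 = 0.4441 = 44.4061%

44.4061%


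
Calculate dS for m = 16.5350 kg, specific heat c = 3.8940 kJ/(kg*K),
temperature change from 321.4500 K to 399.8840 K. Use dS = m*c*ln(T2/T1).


T2/T1 = 1.2440
ln(T2/T1) = 0.2183
dS = 16.5350 * 3.8940 * 0.2183 = 14.0578 kJ/K

14.0578 kJ/K


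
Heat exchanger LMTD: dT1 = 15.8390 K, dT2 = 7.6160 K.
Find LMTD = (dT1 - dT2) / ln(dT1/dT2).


dT1/dT2 = 2.0797
ln(dT1/dT2) = 0.7322
LMTD = 8.2230 / 0.7322 = 11.2302 K

11.2302 K


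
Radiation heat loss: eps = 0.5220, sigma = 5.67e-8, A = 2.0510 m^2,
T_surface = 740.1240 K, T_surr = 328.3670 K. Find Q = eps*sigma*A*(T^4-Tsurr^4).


T^4 = 3.0007e+11
Tsurr^4 = 1.1626e+10
Q = 0.5220 * 5.67e-8 * 2.0510 * 2.8844e+11 = 17509.5750 W

17509.5750 W


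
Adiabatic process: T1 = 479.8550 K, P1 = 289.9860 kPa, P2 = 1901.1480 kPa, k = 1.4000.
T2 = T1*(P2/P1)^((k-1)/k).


(k-1)/k = 0.2857
(P2/P1)^exp = 1.7113
T2 = 479.8550 * 1.7113 = 821.1744 K

821.1744 K


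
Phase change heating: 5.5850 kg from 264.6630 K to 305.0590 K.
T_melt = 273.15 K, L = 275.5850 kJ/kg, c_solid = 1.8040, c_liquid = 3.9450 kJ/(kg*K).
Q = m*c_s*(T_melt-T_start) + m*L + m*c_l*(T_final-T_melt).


Q1 (sensible, solid) = 5.5850 * 1.8040 * 8.4870 = 85.5094 kJ
Q2 (latent) = 5.5850 * 275.5850 = 1539.1422 kJ
Q3 (sensible, liquid) = 5.5850 * 3.9450 * 31.9090 = 703.0454 kJ
Q_total = 2327.6970 kJ

2327.6970 kJ


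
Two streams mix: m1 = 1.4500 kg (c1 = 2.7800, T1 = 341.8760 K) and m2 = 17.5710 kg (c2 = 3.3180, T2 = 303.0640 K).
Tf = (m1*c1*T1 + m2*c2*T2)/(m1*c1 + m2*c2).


num = 19046.9085
den = 62.3316
Tf = 305.5740 K

305.5740 K


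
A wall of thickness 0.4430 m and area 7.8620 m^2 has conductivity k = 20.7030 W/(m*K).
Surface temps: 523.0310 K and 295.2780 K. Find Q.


dT = 227.7530 K
Q = 20.7030 * 7.8620 * 227.7530 / 0.4430 = 83680.9692 W

83680.9692 W


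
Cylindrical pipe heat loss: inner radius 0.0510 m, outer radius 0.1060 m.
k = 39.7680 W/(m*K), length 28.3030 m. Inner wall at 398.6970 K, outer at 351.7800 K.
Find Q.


dT = 46.9170 K
ln(ro/ri) = 0.7316
Q = 2*pi*39.7680*28.3030*46.9170 / 0.7316 = 453518.1125 W

453518.1125 W


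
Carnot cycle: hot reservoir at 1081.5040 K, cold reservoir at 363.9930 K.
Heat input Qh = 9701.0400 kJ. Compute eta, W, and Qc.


eta = 1 - 363.9930/1081.5040 = 0.6634
W = 0.6634 * 9701.0400 = 6436.0399 kJ
Qc = 9701.0400 - 6436.0399 = 3265.0001 kJ

eta = 66.3438%, W = 6436.0399 kJ, Qc = 3265.0001 kJ


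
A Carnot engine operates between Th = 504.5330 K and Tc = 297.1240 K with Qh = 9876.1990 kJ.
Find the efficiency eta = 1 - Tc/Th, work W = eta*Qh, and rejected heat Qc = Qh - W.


eta = 1 - 297.1240/504.5330 = 0.4111
W = 0.4111 * 9876.1990 = 4060.0170 kJ
Qc = 9876.1990 - 4060.0170 = 5816.1820 kJ

eta = 41.1091%, W = 4060.0170 kJ, Qc = 5816.1820 kJ


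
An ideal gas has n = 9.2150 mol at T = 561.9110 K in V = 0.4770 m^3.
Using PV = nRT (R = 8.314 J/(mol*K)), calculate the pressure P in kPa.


P = nRT/V = 9.2150 * 8.314 * 561.9110 / 0.4770
= 43049.9740 / 0.4770 = 90251.5179 Pa = 90.2515 kPa

90.2515 kPa


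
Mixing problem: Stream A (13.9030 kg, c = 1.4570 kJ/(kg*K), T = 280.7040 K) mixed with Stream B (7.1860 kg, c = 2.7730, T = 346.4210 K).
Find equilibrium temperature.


num = 12589.1829
den = 40.1834
Tf = 313.2927 K

313.2927 K


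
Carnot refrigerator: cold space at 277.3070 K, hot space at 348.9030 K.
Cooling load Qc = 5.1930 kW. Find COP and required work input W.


COP = 277.3070 / 71.5960 = 3.8732
W = 5.1930 / 3.8732 = 1.3407 kW

COP = 3.8732, W = 1.3407 kW


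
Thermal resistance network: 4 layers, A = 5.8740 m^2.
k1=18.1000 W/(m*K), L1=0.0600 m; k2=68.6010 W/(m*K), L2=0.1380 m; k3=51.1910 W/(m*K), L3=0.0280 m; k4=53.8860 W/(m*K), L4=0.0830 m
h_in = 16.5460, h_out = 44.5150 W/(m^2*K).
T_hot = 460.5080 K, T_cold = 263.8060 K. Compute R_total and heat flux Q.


R_conv_in = 1/(16.5460*5.8740) = 0.0103
R_1 = 0.0600/(18.1000*5.8740) = 0.0006
R_2 = 0.1380/(68.6010*5.8740) = 0.0003
R_3 = 0.0280/(51.1910*5.8740) = 9.3117e-05
R_4 = 0.0830/(53.8860*5.8740) = 0.0003
R_conv_out = 1/(44.5150*5.8740) = 0.0038
R_total = 0.0154 K/W
Q = 196.7020 / 0.0154 = 12793.2060 W

R_total = 0.0154 K/W, Q = 12793.2060 W


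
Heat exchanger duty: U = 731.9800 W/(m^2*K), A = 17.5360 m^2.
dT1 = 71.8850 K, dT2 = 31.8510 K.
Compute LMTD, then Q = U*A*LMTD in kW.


LMTD = 49.1819 K
Q = 731.9800 * 17.5360 * 49.1819 = 631298.7799 W = 631.2988 kW

631.2988 kW


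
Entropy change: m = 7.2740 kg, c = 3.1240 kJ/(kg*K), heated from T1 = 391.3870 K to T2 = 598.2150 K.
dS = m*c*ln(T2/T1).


T2/T1 = 1.5284
ln(T2/T1) = 0.4243
dS = 7.2740 * 3.1240 * 0.4243 = 9.6407 kJ/K

9.6407 kJ/K


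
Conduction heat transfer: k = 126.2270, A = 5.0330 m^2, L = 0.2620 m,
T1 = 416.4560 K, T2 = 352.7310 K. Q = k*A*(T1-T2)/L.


dT = 63.7250 K
Q = 126.2270 * 5.0330 * 63.7250 / 0.2620 = 154521.0832 W

154521.0832 W


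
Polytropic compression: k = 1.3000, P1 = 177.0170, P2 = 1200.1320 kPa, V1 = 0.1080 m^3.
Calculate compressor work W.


(k-1)/k = 0.2308
(P2/P1)^exp = 1.5553
W = 4.3333 * 177.0170 * 0.1080 * (1.5553 - 1) = 46.0046 kJ

46.0046 kJ


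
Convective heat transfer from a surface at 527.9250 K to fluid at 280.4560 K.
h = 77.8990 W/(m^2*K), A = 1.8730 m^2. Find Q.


dT = 247.4690 K
Q = 77.8990 * 1.8730 * 247.4690 = 36106.9216 W

36106.9216 W


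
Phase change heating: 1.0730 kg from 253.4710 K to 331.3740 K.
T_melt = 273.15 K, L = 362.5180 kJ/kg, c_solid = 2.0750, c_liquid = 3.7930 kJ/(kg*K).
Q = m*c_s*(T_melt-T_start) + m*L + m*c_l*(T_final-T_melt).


Q1 (sensible, solid) = 1.0730 * 2.0750 * 19.6790 = 43.8148 kJ
Q2 (latent) = 1.0730 * 362.5180 = 388.9818 kJ
Q3 (sensible, liquid) = 1.0730 * 3.7930 * 58.2240 = 236.9652 kJ
Q_total = 669.7618 kJ

669.7618 kJ


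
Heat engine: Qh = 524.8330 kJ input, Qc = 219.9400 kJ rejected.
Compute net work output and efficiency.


W = 524.8330 - 219.9400 = 304.8930 kJ
eta = 304.8930 / 524.8330 = 0.5809 = 58.0933%

W = 304.8930 kJ, eta = 58.0933%


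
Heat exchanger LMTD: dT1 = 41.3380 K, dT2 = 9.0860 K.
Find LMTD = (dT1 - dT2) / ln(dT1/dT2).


dT1/dT2 = 4.5496
ln(dT1/dT2) = 1.5150
LMTD = 32.2520 / 1.5150 = 21.2878 K

21.2878 K


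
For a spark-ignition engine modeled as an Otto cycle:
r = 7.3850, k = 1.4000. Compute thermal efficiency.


r^(k-1) = 2.2251
eta = 1 - 1/2.2251 = 0.5506 = 55.0572%

55.0572%


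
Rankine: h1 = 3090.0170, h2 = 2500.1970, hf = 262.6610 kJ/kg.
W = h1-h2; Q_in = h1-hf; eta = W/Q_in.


W = 589.8200 kJ/kg
Q_in = 2827.3560 kJ/kg
eta = 0.2086 = 20.8612%

eta = 20.8612%


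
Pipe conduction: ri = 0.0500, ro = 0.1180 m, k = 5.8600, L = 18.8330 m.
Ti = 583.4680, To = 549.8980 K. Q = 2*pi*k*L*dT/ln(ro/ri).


dT = 33.5700 K
ln(ro/ri) = 0.8587
Q = 2*pi*5.8600*18.8330*33.5700 / 0.8587 = 27109.7980 W

27109.7980 W


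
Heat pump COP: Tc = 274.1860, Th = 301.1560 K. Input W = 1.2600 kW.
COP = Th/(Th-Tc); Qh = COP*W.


COP = 301.1560 / 26.9700 = 11.1663
Qh = 11.1663 * 1.2600 = 14.0696 kW

COP = 11.1663, Qh = 14.0696 kW


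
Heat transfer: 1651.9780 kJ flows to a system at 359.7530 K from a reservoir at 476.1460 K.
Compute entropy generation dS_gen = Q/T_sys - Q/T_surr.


dS_sys = 1651.9780/359.7530 = 4.5920 kJ/K
dS_surr = -1651.9780/476.1460 = -3.4695 kJ/K
dS_gen = 4.5920 - 3.4695 = 1.1225 kJ/K (irreversible)

dS_gen = 1.1225 kJ/K, irreversible


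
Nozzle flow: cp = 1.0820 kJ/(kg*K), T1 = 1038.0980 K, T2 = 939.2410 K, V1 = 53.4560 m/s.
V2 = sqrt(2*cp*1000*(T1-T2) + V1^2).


dT = 98.8570 K
2*cp*1000*dT = 213926.5480
V1^2 = 2857.5439
V2 = sqrt(216784.0919) = 465.6008 m/s

465.6008 m/s


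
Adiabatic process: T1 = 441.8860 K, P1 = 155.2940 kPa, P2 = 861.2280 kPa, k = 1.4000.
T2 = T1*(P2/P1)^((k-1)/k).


(k-1)/k = 0.2857
(P2/P1)^exp = 1.6314
T2 = 441.8860 * 1.6314 = 720.8937 K

720.8937 K


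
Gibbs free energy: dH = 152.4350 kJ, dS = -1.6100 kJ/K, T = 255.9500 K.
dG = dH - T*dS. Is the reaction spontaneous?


T*dS = 255.9500 * -1.6100 = -412.0795 kJ
dG = 152.4350 + 412.0795 = 564.5145 kJ (non-spontaneous)

dG = 564.5145 kJ, non-spontaneous


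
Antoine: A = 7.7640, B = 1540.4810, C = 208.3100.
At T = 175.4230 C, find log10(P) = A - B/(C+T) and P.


C+T = 383.7330
B/(C+T) = 4.0145
log10(P) = 7.7640 - 4.0145 = 3.7495
P = 10^3.7495 = 5617.4527 mmHg

5617.4527 mmHg


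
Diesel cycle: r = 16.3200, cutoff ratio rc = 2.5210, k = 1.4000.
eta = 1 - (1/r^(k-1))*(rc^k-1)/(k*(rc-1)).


r^(k-1) = 3.0555
rc^k = 3.6492
eta = 0.5928 = 59.2830%

59.2830%


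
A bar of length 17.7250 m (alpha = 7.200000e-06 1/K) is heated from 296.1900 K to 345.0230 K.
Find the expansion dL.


dT = 48.8330 K
dL = 7.200000e-06 * 17.7250 * 48.8330 = 0.006232 m
L_final = 17.731232 m

dL = 0.006232 m


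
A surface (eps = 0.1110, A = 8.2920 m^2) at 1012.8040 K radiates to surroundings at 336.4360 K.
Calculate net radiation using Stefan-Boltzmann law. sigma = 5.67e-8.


T^4 = 1.0522e+12
Tsurr^4 = 1.2812e+10
Q = 0.1110 * 5.67e-8 * 8.2920 * 1.0394e+12 = 54243.3486 W

54243.3486 W


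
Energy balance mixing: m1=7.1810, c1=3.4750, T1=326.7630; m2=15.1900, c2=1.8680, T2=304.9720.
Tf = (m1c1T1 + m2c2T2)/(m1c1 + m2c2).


num = 16807.5918
den = 53.3289
Tf = 315.1686 K

315.1686 K


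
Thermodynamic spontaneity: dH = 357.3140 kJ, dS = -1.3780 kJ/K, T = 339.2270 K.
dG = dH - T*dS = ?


T*dS = 339.2270 * -1.3780 = -467.4548 kJ
dG = 357.3140 + 467.4548 = 824.7688 kJ (non-spontaneous)

dG = 824.7688 kJ, non-spontaneous


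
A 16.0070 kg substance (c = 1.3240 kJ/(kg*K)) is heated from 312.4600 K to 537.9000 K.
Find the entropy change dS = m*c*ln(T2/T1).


T2/T1 = 1.7215
ln(T2/T1) = 0.5432
dS = 16.0070 * 1.3240 * 0.5432 = 11.5121 kJ/K

11.5121 kJ/K


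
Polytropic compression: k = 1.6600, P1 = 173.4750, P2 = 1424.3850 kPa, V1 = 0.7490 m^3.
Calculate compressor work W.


(k-1)/k = 0.3976
(P2/P1)^exp = 2.3097
W = 2.5152 * 173.4750 * 0.7490 * (2.3097 - 1) = 428.0060 kJ

428.0060 kJ


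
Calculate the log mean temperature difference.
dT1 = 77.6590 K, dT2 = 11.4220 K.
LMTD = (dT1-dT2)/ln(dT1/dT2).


dT1/dT2 = 6.7991
ln(dT1/dT2) = 1.9168
LMTD = 66.2370 / 1.9168 = 34.5563 K

34.5563 K


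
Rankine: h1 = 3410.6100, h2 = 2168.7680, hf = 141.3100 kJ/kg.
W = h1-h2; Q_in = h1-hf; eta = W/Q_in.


W = 1241.8420 kJ/kg
Q_in = 3269.3000 kJ/kg
eta = 0.3798 = 37.9850%

eta = 37.9850%


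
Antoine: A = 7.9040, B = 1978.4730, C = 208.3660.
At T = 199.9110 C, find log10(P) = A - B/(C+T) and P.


C+T = 408.2770
B/(C+T) = 4.8459
log10(P) = 7.9040 - 4.8459 = 3.0581
P = 10^3.0581 = 1143.1191 mmHg

1143.1191 mmHg


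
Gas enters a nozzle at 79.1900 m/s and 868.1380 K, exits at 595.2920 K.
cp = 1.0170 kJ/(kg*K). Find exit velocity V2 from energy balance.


dT = 272.8460 K
2*cp*1000*dT = 554968.7640
V1^2 = 6271.0561
V2 = sqrt(561239.8201) = 749.1594 m/s

749.1594 m/s


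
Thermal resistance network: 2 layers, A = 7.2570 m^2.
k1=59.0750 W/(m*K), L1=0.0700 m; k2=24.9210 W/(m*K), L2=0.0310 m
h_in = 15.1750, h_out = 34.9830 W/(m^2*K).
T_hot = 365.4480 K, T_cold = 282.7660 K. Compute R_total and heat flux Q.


R_conv_in = 1/(15.1750*7.2570) = 0.0091
R_1 = 0.0700/(59.0750*7.2570) = 0.0002
R_2 = 0.0310/(24.9210*7.2570) = 0.0002
R_conv_out = 1/(34.9830*7.2570) = 0.0039
R_total = 0.0134 K/W
Q = 82.6820 / 0.0134 = 6191.4216 W

R_total = 0.0134 K/W, Q = 6191.4216 W


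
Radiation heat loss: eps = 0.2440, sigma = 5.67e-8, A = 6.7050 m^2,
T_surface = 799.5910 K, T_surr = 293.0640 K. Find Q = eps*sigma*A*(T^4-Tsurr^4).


T^4 = 4.0876e+11
Tsurr^4 = 7.3765e+09
Q = 0.2440 * 5.67e-8 * 6.7050 * 4.0139e+11 = 37233.5502 W

37233.5502 W


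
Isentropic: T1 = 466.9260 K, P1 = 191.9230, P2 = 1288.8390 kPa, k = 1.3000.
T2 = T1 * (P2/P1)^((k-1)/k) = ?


(k-1)/k = 0.2308
(P2/P1)^exp = 1.5519
T2 = 466.9260 * 1.5519 = 724.6207 K

724.6207 K


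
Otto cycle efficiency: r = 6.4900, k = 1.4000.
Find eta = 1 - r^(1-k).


r^(k-1) = 2.1130
eta = 1 - 1/2.1130 = 0.5267 = 52.6737%

52.6737%


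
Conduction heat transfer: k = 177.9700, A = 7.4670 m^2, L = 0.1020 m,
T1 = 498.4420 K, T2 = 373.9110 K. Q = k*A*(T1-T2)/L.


dT = 124.5310 K
Q = 177.9700 * 7.4670 * 124.5310 / 0.1020 = 1622446.0168 W

1622446.0168 W


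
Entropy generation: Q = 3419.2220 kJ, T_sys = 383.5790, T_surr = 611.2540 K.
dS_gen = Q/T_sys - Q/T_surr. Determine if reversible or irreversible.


dS_sys = 3419.2220/383.5790 = 8.9140 kJ/K
dS_surr = -3419.2220/611.2540 = -5.5938 kJ/K
dS_gen = 8.9140 - 5.5938 = 3.3202 kJ/K (irreversible)

dS_gen = 3.3202 kJ/K, irreversible


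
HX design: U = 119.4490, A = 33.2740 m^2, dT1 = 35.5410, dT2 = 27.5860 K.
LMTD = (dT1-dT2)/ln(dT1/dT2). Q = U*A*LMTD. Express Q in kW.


LMTD = 31.3957 K
Q = 119.4490 * 33.2740 * 31.3957 = 124783.6967 W = 124.7837 kW

124.7837 kW


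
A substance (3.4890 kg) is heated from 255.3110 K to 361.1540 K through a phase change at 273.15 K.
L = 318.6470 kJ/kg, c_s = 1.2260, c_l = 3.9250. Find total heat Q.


Q1 (sensible, solid) = 3.4890 * 1.2260 * 17.8390 = 76.3066 kJ
Q2 (latent) = 3.4890 * 318.6470 = 1111.7594 kJ
Q3 (sensible, liquid) = 3.4890 * 3.9250 * 88.0040 = 1205.1554 kJ
Q_total = 2393.2213 kJ

2393.2213 kJ


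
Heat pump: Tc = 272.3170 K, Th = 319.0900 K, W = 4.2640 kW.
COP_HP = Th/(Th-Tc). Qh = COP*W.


COP = 319.0900 / 46.7730 = 6.8221
Qh = 6.8221 * 4.2640 = 29.0894 kW

COP = 6.8221, Qh = 29.0894 kW


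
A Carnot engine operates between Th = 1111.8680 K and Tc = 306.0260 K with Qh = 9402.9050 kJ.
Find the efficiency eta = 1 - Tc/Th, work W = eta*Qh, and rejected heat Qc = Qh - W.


eta = 1 - 306.0260/1111.8680 = 0.7248
W = 0.7248 * 9402.9050 = 6814.8879 kJ
Qc = 9402.9050 - 6814.8879 = 2588.0171 kJ

eta = 72.4764%, W = 6814.8879 kJ, Qc = 2588.0171 kJ


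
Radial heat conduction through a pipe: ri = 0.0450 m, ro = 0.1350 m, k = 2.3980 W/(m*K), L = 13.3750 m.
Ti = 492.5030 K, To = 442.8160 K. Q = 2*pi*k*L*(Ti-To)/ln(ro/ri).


dT = 49.6870 K
ln(ro/ri) = 1.0986
Q = 2*pi*2.3980*13.3750*49.6870 / 1.0986 = 9114.2547 W

9114.2547 W


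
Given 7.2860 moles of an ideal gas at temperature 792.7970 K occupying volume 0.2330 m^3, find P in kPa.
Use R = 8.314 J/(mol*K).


P = nRT/V = 7.2860 * 8.314 * 792.7970 / 0.2330
= 48024.3157 / 0.2330 = 206112.9428 Pa = 206.1129 kPa

206.1129 kPa


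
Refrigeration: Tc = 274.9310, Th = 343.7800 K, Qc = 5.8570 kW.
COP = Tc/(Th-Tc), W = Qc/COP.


COP = 274.9310 / 68.8490 = 3.9932
W = 5.8570 / 3.9932 = 1.4667 kW

COP = 3.9932, W = 1.4667 kW


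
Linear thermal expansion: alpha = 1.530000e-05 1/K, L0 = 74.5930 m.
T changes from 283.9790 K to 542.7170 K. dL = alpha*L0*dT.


dT = 258.7380 K
dL = 1.530000e-05 * 74.5930 * 258.7380 = 0.295291 m
L_final = 74.888291 m

dL = 0.295291 m


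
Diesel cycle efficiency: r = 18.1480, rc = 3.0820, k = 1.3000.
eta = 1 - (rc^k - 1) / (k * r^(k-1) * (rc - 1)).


r^(k-1) = 2.3859
rc^k = 4.3200
eta = 0.4859 = 48.5881%

48.5881%


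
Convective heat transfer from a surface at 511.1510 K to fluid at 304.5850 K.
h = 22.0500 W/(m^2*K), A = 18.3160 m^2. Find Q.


dT = 206.5660 K
Q = 22.0500 * 18.3160 * 206.5660 = 83425.3560 W

83425.3560 W


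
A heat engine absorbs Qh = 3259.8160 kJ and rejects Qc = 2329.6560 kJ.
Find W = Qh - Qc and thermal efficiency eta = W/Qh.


W = 3259.8160 - 2329.6560 = 930.1600 kJ
eta = 930.1600 / 3259.8160 = 0.2853 = 28.5341%

W = 930.1600 kJ, eta = 28.5341%


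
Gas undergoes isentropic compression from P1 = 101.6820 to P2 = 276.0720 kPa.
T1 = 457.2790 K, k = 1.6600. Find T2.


(k-1)/k = 0.3976
(P2/P1)^exp = 1.4875
T2 = 457.2790 * 1.4875 = 680.2167 K

680.2167 K


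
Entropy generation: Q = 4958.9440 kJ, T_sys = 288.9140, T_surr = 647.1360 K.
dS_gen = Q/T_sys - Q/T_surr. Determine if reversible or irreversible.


dS_sys = 4958.9440/288.9140 = 17.1641 kJ/K
dS_surr = -4958.9440/647.1360 = -7.6629 kJ/K
dS_gen = 17.1641 - 7.6629 = 9.5012 kJ/K (irreversible)

dS_gen = 9.5012 kJ/K, irreversible


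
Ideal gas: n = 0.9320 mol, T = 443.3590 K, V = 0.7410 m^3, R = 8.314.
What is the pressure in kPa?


P = nRT/V = 0.9320 * 8.314 * 443.3590 / 0.7410
= 3435.4328 / 0.7410 = 4636.2116 Pa = 4.6362 kPa

4.6362 kPa


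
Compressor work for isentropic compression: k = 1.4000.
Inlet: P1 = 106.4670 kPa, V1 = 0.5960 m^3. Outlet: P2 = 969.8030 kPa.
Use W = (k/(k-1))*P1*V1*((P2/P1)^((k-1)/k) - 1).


(k-1)/k = 0.2857
(P2/P1)^exp = 1.8799
W = 3.5000 * 106.4670 * 0.5960 * (1.8799 - 1) = 195.4163 kJ

195.4163 kJ


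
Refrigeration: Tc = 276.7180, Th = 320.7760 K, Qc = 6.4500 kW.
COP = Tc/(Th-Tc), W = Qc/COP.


COP = 276.7180 / 44.0580 = 6.2808
W = 6.4500 / 6.2808 = 1.0269 kW

COP = 6.2808, W = 1.0269 kW


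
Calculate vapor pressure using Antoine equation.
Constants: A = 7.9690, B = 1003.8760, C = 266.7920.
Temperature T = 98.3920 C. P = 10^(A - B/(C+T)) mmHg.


C+T = 365.1840
B/(C+T) = 2.7490
log10(P) = 7.9690 - 2.7490 = 5.2200
P = 10^5.2200 = 165974.1952 mmHg

165974.1952 mmHg


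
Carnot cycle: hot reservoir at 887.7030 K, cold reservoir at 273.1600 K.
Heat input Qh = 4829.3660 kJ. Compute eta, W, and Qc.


eta = 1 - 273.1600/887.7030 = 0.6923
W = 0.6923 * 4829.3660 = 3343.2951 kJ
Qc = 4829.3660 - 3343.2951 = 1486.0709 kJ

eta = 69.2284%, W = 3343.2951 kJ, Qc = 1486.0709 kJ


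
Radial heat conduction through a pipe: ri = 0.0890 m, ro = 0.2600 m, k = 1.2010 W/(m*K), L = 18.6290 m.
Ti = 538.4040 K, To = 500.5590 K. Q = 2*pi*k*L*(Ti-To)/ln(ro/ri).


dT = 37.8450 K
ln(ro/ri) = 1.0720
Q = 2*pi*1.2010*18.6290*37.8450 / 1.0720 = 4962.5833 W

4962.5833 W


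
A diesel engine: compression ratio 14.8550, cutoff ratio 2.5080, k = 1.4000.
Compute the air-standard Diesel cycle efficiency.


r^(k-1) = 2.9427
rc^k = 3.6229
eta = 0.5778 = 57.7812%

57.7812%


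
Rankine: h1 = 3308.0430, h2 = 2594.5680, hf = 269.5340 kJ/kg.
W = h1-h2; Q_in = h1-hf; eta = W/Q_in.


W = 713.4750 kJ/kg
Q_in = 3038.5090 kJ/kg
eta = 0.2348 = 23.4811%

eta = 23.4811%


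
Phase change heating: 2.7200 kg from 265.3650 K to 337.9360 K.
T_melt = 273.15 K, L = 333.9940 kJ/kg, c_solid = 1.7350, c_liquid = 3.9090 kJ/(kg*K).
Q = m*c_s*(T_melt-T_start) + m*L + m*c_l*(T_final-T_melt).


Q1 (sensible, solid) = 2.7200 * 1.7350 * 7.7850 = 36.7390 kJ
Q2 (latent) = 2.7200 * 333.9940 = 908.4637 kJ
Q3 (sensible, liquid) = 2.7200 * 3.9090 * 64.7860 = 688.8358 kJ
Q_total = 1634.0385 kJ

1634.0385 kJ


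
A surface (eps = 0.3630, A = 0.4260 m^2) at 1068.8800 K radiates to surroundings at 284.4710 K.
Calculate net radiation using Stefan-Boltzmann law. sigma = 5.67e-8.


T^4 = 1.3053e+12
Tsurr^4 = 6.5487e+09
Q = 0.3630 * 5.67e-8 * 0.4260 * 1.2988e+12 = 11387.5629 W

11387.5629 W


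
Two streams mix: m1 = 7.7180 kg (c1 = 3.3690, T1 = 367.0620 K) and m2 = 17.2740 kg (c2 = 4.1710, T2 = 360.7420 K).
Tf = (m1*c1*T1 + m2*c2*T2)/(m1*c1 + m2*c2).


num = 35535.7333
den = 98.0518
Tf = 362.4180 K

362.4180 K


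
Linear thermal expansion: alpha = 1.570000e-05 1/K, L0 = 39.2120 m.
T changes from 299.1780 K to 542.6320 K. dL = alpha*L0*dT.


dT = 243.4540 K
dL = 1.570000e-05 * 39.2120 * 243.4540 = 0.149877 m
L_final = 39.361877 m

dL = 0.149877 m


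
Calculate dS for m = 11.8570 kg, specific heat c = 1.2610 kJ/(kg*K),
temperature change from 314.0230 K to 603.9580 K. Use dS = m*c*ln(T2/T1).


T2/T1 = 1.9233
ln(T2/T1) = 0.6540
dS = 11.8570 * 1.2610 * 0.6540 = 9.7790 kJ/K

9.7790 kJ/K


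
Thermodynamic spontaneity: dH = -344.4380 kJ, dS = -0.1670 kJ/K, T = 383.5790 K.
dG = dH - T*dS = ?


T*dS = 383.5790 * -0.1670 = -64.0577 kJ
dG = -344.4380 + 64.0577 = -280.3803 kJ (spontaneous)

dG = -280.3803 kJ, spontaneous


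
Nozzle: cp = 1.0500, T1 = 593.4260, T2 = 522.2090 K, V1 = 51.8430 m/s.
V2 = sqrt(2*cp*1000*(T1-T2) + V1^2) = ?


dT = 71.2170 K
2*cp*1000*dT = 149555.7000
V1^2 = 2687.6966
V2 = sqrt(152243.3966) = 390.1838 m/s

390.1838 m/s


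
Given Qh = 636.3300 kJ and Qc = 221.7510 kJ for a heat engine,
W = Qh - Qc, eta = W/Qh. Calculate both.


W = 636.3300 - 221.7510 = 414.5790 kJ
eta = 414.5790 / 636.3300 = 0.6515 = 65.1516%

W = 414.5790 kJ, eta = 65.1516%


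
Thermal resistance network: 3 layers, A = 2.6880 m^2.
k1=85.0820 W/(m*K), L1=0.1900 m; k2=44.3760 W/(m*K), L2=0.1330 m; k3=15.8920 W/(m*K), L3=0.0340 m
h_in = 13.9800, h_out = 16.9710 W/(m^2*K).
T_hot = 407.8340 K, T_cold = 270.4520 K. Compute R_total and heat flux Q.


R_conv_in = 1/(13.9800*2.6880) = 0.0266
R_1 = 0.1900/(85.0820*2.6880) = 0.0008
R_2 = 0.1330/(44.3760*2.6880) = 0.0011
R_3 = 0.0340/(15.8920*2.6880) = 0.0008
R_conv_out = 1/(16.9710*2.6880) = 0.0219
R_total = 0.0513 K/W
Q = 137.3820 / 0.0513 = 2679.3699 W

R_total = 0.0513 K/W, Q = 2679.3699 W


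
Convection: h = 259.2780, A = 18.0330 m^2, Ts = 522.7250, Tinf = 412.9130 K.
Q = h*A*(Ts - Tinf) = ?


dT = 109.8120 K
Q = 259.2780 * 18.0330 * 109.8120 = 513432.6138 W

513432.6138 W


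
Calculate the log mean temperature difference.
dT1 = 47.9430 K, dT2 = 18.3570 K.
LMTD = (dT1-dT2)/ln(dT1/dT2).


dT1/dT2 = 2.6117
ln(dT1/dT2) = 0.9600
LMTD = 29.5860 / 0.9600 = 30.8187 K

30.8187 K


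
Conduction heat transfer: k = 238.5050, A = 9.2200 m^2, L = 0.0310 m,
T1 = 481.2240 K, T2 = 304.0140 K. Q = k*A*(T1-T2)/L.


dT = 177.2100 K
Q = 238.5050 * 9.2200 * 177.2100 / 0.0310 = 1.2571e+07 W

1.2571e+07 W


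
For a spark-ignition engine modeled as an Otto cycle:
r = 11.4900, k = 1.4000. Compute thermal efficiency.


r^(k-1) = 2.6554
eta = 1 - 1/2.6554 = 0.6234 = 62.3407%

62.3407%


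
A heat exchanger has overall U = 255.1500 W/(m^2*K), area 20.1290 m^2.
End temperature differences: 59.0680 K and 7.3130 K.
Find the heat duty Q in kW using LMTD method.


LMTD = 24.7746 K
Q = 255.1500 * 20.1290 * 24.7746 = 127240.1628 W = 127.2402 kW

127.2402 kW


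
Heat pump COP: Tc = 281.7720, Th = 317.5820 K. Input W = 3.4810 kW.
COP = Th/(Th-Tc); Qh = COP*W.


COP = 317.5820 / 35.8100 = 8.8685
Qh = 8.8685 * 3.4810 = 30.8713 kW

COP = 8.8685, Qh = 30.8713 kW


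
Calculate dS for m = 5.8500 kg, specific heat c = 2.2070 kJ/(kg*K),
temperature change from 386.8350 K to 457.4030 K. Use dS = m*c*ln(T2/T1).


T2/T1 = 1.1824
ln(T2/T1) = 0.1676
dS = 5.8500 * 2.2070 * 0.1676 = 2.1634 kJ/K

2.1634 kJ/K


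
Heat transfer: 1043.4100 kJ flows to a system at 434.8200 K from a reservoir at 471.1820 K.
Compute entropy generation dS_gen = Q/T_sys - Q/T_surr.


dS_sys = 1043.4100/434.8200 = 2.3996 kJ/K
dS_surr = -1043.4100/471.1820 = -2.2145 kJ/K
dS_gen = 2.3996 - 2.2145 = 0.1852 kJ/K (irreversible)

dS_gen = 0.1852 kJ/K, irreversible


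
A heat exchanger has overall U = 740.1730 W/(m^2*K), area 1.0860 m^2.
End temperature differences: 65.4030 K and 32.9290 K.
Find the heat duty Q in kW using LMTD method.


LMTD = 47.3234 K
Q = 740.1730 * 1.0860 * 47.3234 = 38039.8699 W = 38.0399 kW

38.0399 kW


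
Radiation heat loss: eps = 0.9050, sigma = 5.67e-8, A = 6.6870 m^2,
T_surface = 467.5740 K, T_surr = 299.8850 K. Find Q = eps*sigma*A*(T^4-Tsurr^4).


T^4 = 4.7797e+10
Tsurr^4 = 8.0876e+09
Q = 0.9050 * 5.67e-8 * 6.6870 * 3.9709e+10 = 13625.6541 W

13625.6541 W


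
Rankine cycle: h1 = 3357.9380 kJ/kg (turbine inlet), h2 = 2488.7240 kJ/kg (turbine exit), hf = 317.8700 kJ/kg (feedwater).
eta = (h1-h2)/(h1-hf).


W = 869.2140 kJ/kg
Q_in = 3040.0680 kJ/kg
eta = 0.2859 = 28.5919%

eta = 28.5919%


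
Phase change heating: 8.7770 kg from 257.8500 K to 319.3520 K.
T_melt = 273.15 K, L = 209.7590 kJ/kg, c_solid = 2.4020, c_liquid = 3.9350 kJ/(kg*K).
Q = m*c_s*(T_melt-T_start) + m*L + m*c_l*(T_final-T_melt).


Q1 (sensible, solid) = 8.7770 * 2.4020 * 15.3000 = 322.5600 kJ
Q2 (latent) = 8.7770 * 209.7590 = 1841.0547 kJ
Q3 (sensible, liquid) = 8.7770 * 3.9350 * 46.2020 = 1595.7013 kJ
Q_total = 3759.3161 kJ

3759.3161 kJ


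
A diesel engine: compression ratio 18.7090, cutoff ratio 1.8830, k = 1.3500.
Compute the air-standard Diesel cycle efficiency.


r^(k-1) = 2.7875
rc^k = 2.3499
eta = 0.5938 = 59.3756%

59.3756%


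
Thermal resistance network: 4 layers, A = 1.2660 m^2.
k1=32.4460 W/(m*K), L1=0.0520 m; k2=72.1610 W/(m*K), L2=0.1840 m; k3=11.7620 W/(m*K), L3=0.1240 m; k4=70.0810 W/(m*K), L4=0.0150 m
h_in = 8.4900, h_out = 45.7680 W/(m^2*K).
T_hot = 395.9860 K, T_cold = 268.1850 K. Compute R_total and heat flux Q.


R_conv_in = 1/(8.4900*1.2660) = 0.0930
R_1 = 0.0520/(32.4460*1.2660) = 0.0013
R_2 = 0.1840/(72.1610*1.2660) = 0.0020
R_3 = 0.1240/(11.7620*1.2660) = 0.0083
R_4 = 0.0150/(70.0810*1.2660) = 0.0002
R_conv_out = 1/(45.7680*1.2660) = 0.0173
R_total = 0.1221 K/W
Q = 127.8010 / 0.1221 = 1046.9260 W

R_total = 0.1221 K/W, Q = 1046.9260 W


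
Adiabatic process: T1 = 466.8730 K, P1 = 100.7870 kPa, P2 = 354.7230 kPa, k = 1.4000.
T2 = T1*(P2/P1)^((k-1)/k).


(k-1)/k = 0.2857
(P2/P1)^exp = 1.4326
T2 = 466.8730 * 1.4326 = 668.8632 K

668.8632 K


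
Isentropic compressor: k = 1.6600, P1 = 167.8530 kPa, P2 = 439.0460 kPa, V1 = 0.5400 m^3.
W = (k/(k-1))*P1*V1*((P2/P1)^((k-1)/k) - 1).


(k-1)/k = 0.3976
(P2/P1)^exp = 1.4656
W = 2.5152 * 167.8530 * 0.5400 * (1.4656 - 1) = 106.1533 kJ

106.1533 kJ


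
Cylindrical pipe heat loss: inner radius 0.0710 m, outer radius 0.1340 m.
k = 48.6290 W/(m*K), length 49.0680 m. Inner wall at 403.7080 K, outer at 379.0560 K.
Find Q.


dT = 24.6520 K
ln(ro/ri) = 0.6352
Q = 2*pi*48.6290*49.0680*24.6520 / 0.6352 = 581892.3338 W

581892.3338 W


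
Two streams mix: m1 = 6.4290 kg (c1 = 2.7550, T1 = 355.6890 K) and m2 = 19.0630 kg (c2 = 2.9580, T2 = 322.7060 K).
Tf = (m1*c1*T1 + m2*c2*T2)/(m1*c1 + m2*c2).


num = 24496.7864
den = 74.1002
Tf = 330.5898 K

330.5898 K


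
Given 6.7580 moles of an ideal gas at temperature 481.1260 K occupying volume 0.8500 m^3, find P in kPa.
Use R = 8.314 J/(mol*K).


P = nRT/V = 6.7580 * 8.314 * 481.1260 / 0.8500
= 27032.5512 / 0.8500 = 31803.0014 Pa = 31.8030 kPa

31.8030 kPa


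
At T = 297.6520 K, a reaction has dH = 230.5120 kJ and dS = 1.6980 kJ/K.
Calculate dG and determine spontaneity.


T*dS = 297.6520 * 1.6980 = 505.4131 kJ
dG = 230.5120 - 505.4131 = -274.9011 kJ (spontaneous)

dG = -274.9011 kJ, spontaneous


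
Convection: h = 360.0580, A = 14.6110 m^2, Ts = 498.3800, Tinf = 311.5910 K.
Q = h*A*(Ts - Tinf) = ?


dT = 186.7890 K
Q = 360.0580 * 14.6110 * 186.7890 = 982660.9605 W

982660.9605 W


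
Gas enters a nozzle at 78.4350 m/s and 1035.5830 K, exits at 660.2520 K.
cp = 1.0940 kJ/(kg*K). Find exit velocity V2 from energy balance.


dT = 375.3310 K
2*cp*1000*dT = 821224.2280
V1^2 = 6152.0492
V2 = sqrt(827376.2772) = 909.6023 m/s

909.6023 m/s


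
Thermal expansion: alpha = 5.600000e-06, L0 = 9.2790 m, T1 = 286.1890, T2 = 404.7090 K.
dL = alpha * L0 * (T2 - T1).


dT = 118.5200 K
dL = 5.600000e-06 * 9.2790 * 118.5200 = 0.006159 m
L_final = 9.285159 m

dL = 0.006159 m


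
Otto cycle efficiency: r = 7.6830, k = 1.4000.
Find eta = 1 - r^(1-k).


r^(k-1) = 2.2605
eta = 1 - 1/2.2605 = 0.5576 = 55.7628%

55.7628%


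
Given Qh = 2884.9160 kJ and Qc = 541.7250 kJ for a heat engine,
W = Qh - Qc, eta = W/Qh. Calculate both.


W = 2884.9160 - 541.7250 = 2343.1910 kJ
eta = 2343.1910 / 2884.9160 = 0.8122 = 81.2222%

W = 2343.1910 kJ, eta = 81.2222%


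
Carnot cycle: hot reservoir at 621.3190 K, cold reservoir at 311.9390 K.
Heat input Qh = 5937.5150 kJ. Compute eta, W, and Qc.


eta = 1 - 311.9390/621.3190 = 0.4979
W = 0.4979 * 5937.5150 = 2956.5302 kJ
Qc = 5937.5150 - 2956.5302 = 2980.9848 kJ

eta = 49.7941%, W = 2956.5302 kJ, Qc = 2980.9848 kJ


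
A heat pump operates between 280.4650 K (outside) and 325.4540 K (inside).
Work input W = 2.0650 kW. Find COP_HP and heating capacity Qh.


COP = 325.4540 / 44.9890 = 7.2341
Qh = 7.2341 * 2.0650 = 14.9384 kW

COP = 7.2341, Qh = 14.9384 kW


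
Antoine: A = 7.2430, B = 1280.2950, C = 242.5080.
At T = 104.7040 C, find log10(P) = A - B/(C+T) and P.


C+T = 347.2120
B/(C+T) = 3.6874
log10(P) = 7.2430 - 3.6874 = 3.5556
P = 10^3.5556 = 3594.5278 mmHg

3594.5278 mmHg


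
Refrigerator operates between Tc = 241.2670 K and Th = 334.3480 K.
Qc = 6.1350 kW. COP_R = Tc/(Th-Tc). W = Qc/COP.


COP = 241.2670 / 93.0810 = 2.5920
W = 6.1350 / 2.5920 = 2.3669 kW

COP = 2.5920, W = 2.3669 kW


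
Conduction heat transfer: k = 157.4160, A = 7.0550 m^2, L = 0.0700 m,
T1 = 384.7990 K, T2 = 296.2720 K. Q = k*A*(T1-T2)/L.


dT = 88.5270 K
Q = 157.4160 * 7.0550 * 88.5270 / 0.0700 = 1404505.9967 W

1404505.9967 W


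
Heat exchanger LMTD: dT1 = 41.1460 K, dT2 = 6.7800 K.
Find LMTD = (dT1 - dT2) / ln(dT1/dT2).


dT1/dT2 = 6.0687
ln(dT1/dT2) = 1.8031
LMTD = 34.3660 / 1.8031 = 19.0589 K

19.0589 K


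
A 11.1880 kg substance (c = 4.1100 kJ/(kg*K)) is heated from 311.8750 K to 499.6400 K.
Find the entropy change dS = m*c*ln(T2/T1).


T2/T1 = 1.6021
ln(T2/T1) = 0.4713
dS = 11.1880 * 4.1100 * 0.4713 = 21.6710 kJ/K

21.6710 kJ/K


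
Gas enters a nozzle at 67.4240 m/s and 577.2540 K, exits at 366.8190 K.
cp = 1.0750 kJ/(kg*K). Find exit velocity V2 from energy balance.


dT = 210.4350 K
2*cp*1000*dT = 452435.2500
V1^2 = 4545.9958
V2 = sqrt(456981.2458) = 676.0039 m/s

676.0039 m/s


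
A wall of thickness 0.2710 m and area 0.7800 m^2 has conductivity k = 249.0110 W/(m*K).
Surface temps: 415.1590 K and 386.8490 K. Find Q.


dT = 28.3100 K
Q = 249.0110 * 0.7800 * 28.3100 / 0.2710 = 20290.0779 W

20290.0779 W


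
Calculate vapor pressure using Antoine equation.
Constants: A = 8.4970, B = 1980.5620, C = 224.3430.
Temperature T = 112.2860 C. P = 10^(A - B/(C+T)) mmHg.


C+T = 336.6290
B/(C+T) = 5.8835
log10(P) = 8.4970 - 5.8835 = 2.6135
P = 10^2.6135 = 410.6618 mmHg

410.6618 mmHg


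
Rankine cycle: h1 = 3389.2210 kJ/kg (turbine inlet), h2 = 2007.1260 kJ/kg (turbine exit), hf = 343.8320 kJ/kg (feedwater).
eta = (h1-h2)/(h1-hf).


W = 1382.0950 kJ/kg
Q_in = 3045.3890 kJ/kg
eta = 0.4538 = 45.3832%

eta = 45.3832%


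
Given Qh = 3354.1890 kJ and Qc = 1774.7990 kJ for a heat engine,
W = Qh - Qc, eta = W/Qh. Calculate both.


W = 3354.1890 - 1774.7990 = 1579.3900 kJ
eta = 1579.3900 / 3354.1890 = 0.4709 = 47.0871%

W = 1579.3900 kJ, eta = 47.0871%


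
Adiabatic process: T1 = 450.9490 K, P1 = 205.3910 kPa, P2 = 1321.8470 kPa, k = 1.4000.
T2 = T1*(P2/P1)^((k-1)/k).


(k-1)/k = 0.2857
(P2/P1)^exp = 1.7023
T2 = 450.9490 * 1.7023 = 767.6371 K

767.6371 K


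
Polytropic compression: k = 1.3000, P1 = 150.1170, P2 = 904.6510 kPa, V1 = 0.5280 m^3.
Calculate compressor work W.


(k-1)/k = 0.2308
(P2/P1)^exp = 1.5136
W = 4.3333 * 150.1170 * 0.5280 * (1.5136 - 1) = 176.4058 kJ

176.4058 kJ


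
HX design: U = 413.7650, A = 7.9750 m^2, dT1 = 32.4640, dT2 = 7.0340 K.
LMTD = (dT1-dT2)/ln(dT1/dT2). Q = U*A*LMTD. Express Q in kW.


LMTD = 16.6277 K
Q = 413.7650 * 7.9750 * 16.6277 = 54867.6629 W = 54.8677 kW

54.8677 kW


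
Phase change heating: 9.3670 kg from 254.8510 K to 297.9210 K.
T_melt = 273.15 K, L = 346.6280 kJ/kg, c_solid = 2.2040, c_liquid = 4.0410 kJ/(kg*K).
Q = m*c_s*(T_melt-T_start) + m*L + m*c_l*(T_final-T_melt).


Q1 (sensible, solid) = 9.3670 * 2.2040 * 18.2990 = 377.7804 kJ
Q2 (latent) = 9.3670 * 346.6280 = 3246.8645 kJ
Q3 (sensible, liquid) = 9.3670 * 4.0410 * 24.7710 = 937.6331 kJ
Q_total = 4562.2780 kJ

4562.2780 kJ


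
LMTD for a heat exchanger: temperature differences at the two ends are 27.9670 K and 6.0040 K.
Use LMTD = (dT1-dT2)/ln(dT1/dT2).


dT1/dT2 = 4.6581
ln(dT1/dT2) = 1.5386
LMTD = 21.9630 / 1.5386 = 14.2747 K

14.2747 K


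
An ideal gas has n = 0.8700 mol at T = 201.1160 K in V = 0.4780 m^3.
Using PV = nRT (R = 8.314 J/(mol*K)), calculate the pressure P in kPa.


P = nRT/V = 0.8700 * 8.314 * 201.1160 / 0.4780
= 1454.7082 / 0.4780 = 3043.3227 Pa = 3.0433 kPa

3.0433 kPa


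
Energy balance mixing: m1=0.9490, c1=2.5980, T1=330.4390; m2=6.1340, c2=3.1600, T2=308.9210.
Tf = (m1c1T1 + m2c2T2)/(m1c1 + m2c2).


num = 6802.6497
den = 21.8489
Tf = 311.3492 K

311.3492 K
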